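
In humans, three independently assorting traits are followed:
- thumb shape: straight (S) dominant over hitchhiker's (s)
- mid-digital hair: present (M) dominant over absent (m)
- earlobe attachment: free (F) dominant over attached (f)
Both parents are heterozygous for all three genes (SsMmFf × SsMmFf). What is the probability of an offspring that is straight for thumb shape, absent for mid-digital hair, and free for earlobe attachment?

Trihybrid cross: SsMmFf × SsMmFf
Each trait segregates independently with a 3:1 phenotypic ratio, so each gene contributes 3/4 (dominant) or 1/4 (recessive).
Target: straight (thumb shape), absent (mid-digital hair), free (earlobe attachment)
Probability = product of independent per-trait probabilities
= 3/4 × 1/4 × 3/4 = 9/64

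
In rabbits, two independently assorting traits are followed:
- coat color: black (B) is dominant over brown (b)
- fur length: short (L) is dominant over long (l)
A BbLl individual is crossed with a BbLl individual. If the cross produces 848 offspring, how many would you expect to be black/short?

Dihybrid cross BbLl × BbLl — consider each gene separately:
coat color: Bb × Bb → 1 BB, 2 Bb, 1 bb → 3 B_ : 1 bb (out of 4)
fur length: Ll × Ll → 1 LL, 2 Ll, 1 ll → 3 L_ : 1 ll (out of 4)
Combine (counts out of 4 × 4 = 16): black/short (B_L_) = 3×3 = 9; black/long (B_ll) = 3×1 = 3; brown/short (bbL_) = 1×3 = 3; brown/long (bbll) = 1×1 = 1
Phenotype counts (out of 16): 9 black/short, 3 black/long, 3 brown/short, 1 brown/long
black/short: 9 out of 16 → fraction 9/16
Expected count = 9/16 × 848 = 477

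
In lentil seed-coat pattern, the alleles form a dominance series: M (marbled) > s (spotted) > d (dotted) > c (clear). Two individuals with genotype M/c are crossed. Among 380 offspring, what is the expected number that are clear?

Cross: M/c × M/c
Allele dominance: M > s > d > c
Offspring genotypes: 1 M/M, 2 M/c, 1 c/c
Phenotype counts: 3 marbled, 1 clear
clear: 1 out of 4 → fraction 1/4
Expected count = 1/4 × 380 = 95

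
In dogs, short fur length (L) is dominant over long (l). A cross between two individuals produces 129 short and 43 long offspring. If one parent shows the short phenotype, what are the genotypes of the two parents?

Observed offspring: 129 short, 43 long
The observed ratio simplifies to 3:1. Long (ll) offspring appear, so each parent must contribute one l allele. The parent stated to show short carries L, so it is Ll. The other parent is then either Ll or ll: Ll × ll would give a 1:1 split, whereas Ll × Ll gives 3:1 — matching the data. So both parents are heterozygous (Ll × Ll).
Parent genotypes: Ll × Ll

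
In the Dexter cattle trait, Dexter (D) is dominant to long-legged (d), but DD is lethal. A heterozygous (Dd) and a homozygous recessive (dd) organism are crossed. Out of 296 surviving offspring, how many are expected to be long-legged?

Cross: Dd × dd
Punnett square offspring (before lethality): 2 Dd, 2 dd
No DD offspring are produced in this cross.
long-legged: 2 out of 4 → fraction 1/2
Expected count = 1/2 × 296 = 148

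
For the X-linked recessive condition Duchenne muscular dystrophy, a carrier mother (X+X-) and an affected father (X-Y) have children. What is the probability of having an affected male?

Cross: X+X- × X-Y
Offspring: 1 X+X-, 1 X+Y, 1 X-X-, 1 X-Y
Probability of an affected male: 1/4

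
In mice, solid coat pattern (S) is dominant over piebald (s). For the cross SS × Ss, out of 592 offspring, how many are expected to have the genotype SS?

Punnett square for SS × Ss:
Offspring genotypes: 2 SS, 2 Ss
Total offspring: 4
Count with target: 2
Probability: 2/4 = 1/2
Expected count = 1/2 × 592 = 296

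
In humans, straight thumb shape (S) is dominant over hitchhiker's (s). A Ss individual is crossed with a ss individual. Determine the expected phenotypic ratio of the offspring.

Punnett square for Ss × ss:
Offspring genotypes: 2 Ss, 2 ss
straight: 2, hitchhiker's: 2
Ratio: 1:1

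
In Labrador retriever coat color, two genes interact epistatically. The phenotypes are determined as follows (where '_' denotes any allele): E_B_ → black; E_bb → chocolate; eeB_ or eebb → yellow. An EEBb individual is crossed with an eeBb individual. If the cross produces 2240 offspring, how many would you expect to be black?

Cross: EEBb × eeBb — consider each gene separately:
E gene: EE × ee → 4 Ee → 4 E_ (out of 4)
B gene: Bb × Bb → 1 BB, 2 Bb, 1 bb → 3 B_ : 1 bb (out of 4)
Genotype classes (out of 4 × 4 = 16): E_B_ = 4×3 = 12; E_bb = 4×1 = 4
Apply the phenotype rules: E_B_ (12) → black; E_bb (4) → chocolate
Phenotype counts (out of 16): 12 black, 4 chocolate
black: 12 out of 16 → fraction 3/4
Expected count = 3/4 × 2240 = 1680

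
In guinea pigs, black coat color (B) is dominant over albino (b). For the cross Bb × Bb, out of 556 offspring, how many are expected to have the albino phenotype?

Punnett square for Bb × Bb:
Offspring genotypes: 1 BB, 2 Bb, 1 bb
Total offspring: 4
Count with target: 1
Probability: 1/4
Expected count = 1/4 × 556 = 139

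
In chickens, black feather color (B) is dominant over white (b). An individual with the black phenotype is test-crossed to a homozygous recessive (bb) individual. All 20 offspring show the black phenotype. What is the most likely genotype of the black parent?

Test cross: ? × bb
All offspring are black.
If the unknown parent were heterozygous (Bb), about half of 20 offspring would be white; none are. The unknown parent is most likely homozygous dominant (BB).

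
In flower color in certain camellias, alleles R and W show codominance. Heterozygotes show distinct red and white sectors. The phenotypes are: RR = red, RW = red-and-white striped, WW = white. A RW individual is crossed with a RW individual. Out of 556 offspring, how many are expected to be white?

Punnett square for RW × RW:
Offspring genotypes: 1 RR, 2 RW, 1 WW
Phenotype counts: 1 red, 2 red-and-white striped, 1 white
white: 1 out of 4 → fraction 1/4
Expected count = 1/4 × 556 = 139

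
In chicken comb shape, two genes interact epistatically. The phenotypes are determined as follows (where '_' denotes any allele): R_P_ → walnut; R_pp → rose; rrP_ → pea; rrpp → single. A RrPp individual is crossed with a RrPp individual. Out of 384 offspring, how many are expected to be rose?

Cross: RrPp × RrPp — consider each gene separately:
R gene: Rr × Rr → 1 RR, 2 Rr, 1 rr → 3 R_ : 1 rr (out of 4)
P gene: Pp × Pp → 1 PP, 2 Pp, 1 pp → 3 P_ : 1 pp (out of 4)
Genotype classes (out of 4 × 4 = 16): R_P_ = 3×3 = 9; R_pp = 3×1 = 3; rrP_ = 1×3 = 3; rrpp = 1×1 = 1
Apply the phenotype rules: R_P_ (9) → walnut; R_pp (3) → rose; rrP_ (3) → pea; rrpp (1) → single
Phenotype counts (out of 16): 9 walnut, 3 rose, 3 pea, 1 single
rose: 3 out of 16 → fraction 3/16
Expected count = 3/16 × 384 = 72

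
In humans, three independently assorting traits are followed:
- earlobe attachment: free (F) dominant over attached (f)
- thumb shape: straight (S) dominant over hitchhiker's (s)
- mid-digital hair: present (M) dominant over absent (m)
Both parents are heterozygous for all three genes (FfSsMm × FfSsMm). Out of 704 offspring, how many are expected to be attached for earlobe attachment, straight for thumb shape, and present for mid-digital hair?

Trihybrid cross: FfSsMm × FfSsMm
Each trait segregates independently with a 3:1 phenotypic ratio, so each gene contributes 3/4 (dominant) or 1/4 (recessive).
Target: attached (earlobe attachment), straight (thumb shape), present (mid-digital hair)
Probability = product of independent per-trait probabilities
= 1/4 × 3/4 × 3/4 = 9/64
Expected count = 9/64 × 704 = 99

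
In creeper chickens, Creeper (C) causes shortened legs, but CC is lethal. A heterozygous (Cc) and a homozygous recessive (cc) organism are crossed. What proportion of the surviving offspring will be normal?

Cross: Cc × cc
Punnett square offspring (before lethality): 2 Cc, 2 cc
No CC offspring are produced in this cross.
normal: 2 out of 4
Probability: 2/4 = 1/2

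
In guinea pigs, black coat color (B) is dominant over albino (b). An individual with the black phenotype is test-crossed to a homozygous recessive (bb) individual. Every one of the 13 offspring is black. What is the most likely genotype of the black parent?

Test cross: ? × bb
All offspring are black.
If the unknown parent were heterozygous (Bb), about half of 13 offspring would be albino; none are. The unknown parent is most likely homozygous dominant (BB).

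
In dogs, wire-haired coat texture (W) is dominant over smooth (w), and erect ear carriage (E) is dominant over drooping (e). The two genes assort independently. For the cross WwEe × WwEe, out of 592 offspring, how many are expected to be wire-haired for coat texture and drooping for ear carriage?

Dihybrid cross WwEe × WwEe — consider each gene separately:
coat texture: Ww × Ww → 1 WW, 2 Ww, 1 ww → 3 W_ : 1 ww (out of 4)
ear carriage: Ee × Ee → 1 EE, 2 Ee, 1 ee → 3 E_ : 1 ee (out of 4)
Looking for: wire-haired (W_) and drooping (ee)
P(wire-haired) = 3/4, P(drooping) = 1/4
P(both) = 3/4 × 1/4 = 3/16
Expected count = 3/16 × 592 = 111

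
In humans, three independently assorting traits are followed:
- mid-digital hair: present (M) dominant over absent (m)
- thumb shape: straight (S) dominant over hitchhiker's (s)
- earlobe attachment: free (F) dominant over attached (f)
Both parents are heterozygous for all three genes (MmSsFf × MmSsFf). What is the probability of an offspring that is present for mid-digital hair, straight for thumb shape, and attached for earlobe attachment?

Trihybrid cross: MmSsFf × MmSsFf
Each trait segregates independently with a 3:1 phenotypic ratio, so each gene contributes 3/4 (dominant) or 1/4 (recessive).
Target: present (mid-digital hair), straight (thumb shape), attached (earlobe attachment)
Probability = product of independent per-trait probabilities
= 3/4 × 3/4 × 1/4 = 9/64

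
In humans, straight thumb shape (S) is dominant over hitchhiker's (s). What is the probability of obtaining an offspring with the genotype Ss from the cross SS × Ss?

Punnett square for SS × Ss:
Offspring genotypes: 2 SS, 2 Ss
Total offspring: 4
Count with target: 2
Probability: 2/4 = 1/2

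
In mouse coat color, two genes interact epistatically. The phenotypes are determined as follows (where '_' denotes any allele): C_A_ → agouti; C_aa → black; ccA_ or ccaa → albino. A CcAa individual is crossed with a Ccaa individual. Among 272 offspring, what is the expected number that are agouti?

Cross: CcAa × Ccaa — consider each gene separately:
C gene: Cc × Cc → 1 CC, 2 Cc, 1 cc → 3 C_ : 1 cc (out of 4)
A gene: Aa × aa → 2 Aa, 2 aa → 2 A_ : 2 aa (out of 4)
Genotype classes (out of 4 × 4 = 16): C_A_ = 3×2 = 6; C_aa = 3×2 = 6; ccA_ = 1×2 = 2; ccaa = 1×2 = 2
Apply the phenotype rules: C_A_ (6) → agouti; C_aa (6) → black; ccA_ (2) + ccaa (2) → albino
Phenotype counts (out of 16): 6 agouti, 6 black, 4 albino
agouti: 6 out of 16 → fraction 3/8
Expected count = 3/8 × 272 = 102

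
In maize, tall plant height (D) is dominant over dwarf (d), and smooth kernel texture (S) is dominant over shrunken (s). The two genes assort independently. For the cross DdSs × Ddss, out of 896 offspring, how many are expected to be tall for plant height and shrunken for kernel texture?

Dihybrid cross DdSs × Ddss — consider each gene separately:
plant height: Dd × Dd → 1 DD, 2 Dd, 1 dd → 3 D_ : 1 dd (out of 4)
kernel texture: Ss × ss → 2 Ss, 2 ss → 2 S_ : 2 ss (out of 4)
Looking for: tall (D_) and shrunken (ss)
P(tall) = 3/4, P(shrunken) = 2/4
P(both) = 3/4 × 2/4 = 6/16 = 3/8
Expected count = 3/8 × 896 = 336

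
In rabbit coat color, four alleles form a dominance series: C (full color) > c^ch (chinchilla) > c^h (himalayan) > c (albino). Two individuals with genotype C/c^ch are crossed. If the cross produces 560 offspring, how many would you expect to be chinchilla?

Cross: C/c^ch × C/c^ch
Allele dominance: C > c^ch > c^h > c
Offspring genotypes: 1 C/C, 2 C/c^ch, 1 c^ch/c^ch
Phenotype counts: 3 full color, 1 chinchilla
chinchilla: 1 out of 4 → fraction 1/4
Expected count = 1/4 × 560 = 140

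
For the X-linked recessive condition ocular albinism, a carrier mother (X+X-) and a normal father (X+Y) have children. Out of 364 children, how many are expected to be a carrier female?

Cross: X+X- × X+Y
Offspring: 1 X+X+, 1 X+Y, 1 X+X-, 1 X-Y
Probability of a carrier female: 1/4
Expected count = 1/4 × 364 = 91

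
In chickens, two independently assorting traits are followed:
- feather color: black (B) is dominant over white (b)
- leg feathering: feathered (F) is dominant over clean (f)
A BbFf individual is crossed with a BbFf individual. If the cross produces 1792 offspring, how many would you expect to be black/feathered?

Dihybrid cross BbFf × BbFf — consider each gene separately:
feather color: Bb × Bb → 1 BB, 2 Bb, 1 bb → 3 B_ : 1 bb (out of 4)
leg feathering: Ff × Ff → 1 FF, 2 Ff, 1 ff → 3 F_ : 1 ff (out of 4)
Combine (counts out of 4 × 4 = 16): black/feathered (B_F_) = 3×3 = 9; black/clean (B_ff) = 3×1 = 3; white/feathered (bbF_) = 1×3 = 3; white/clean (bbff) = 1×1 = 1
Phenotype counts (out of 16): 9 black/feathered, 3 black/clean, 3 white/feathered, 1 white/clean
black/feathered: 9 out of 16 → fraction 9/16
Expected count = 9/16 × 1792 = 1008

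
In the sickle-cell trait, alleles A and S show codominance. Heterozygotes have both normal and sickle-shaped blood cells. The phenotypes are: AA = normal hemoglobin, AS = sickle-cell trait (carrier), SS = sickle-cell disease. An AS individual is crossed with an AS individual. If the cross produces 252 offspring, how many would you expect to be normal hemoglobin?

Punnett square for AS × AS:
Offspring genotypes: 1 AA, 2 AS, 1 SS
Phenotype counts: 1 normal hemoglobin, 2 sickle-cell trait (carrier), 1 sickle-cell disease
normal hemoglobin: 1 out of 4 → fraction 1/4
Expected count = 1/4 × 252 = 63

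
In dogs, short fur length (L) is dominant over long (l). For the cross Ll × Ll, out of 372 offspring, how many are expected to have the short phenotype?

Punnett square for Ll × Ll:
Offspring genotypes: 1 LL, 2 Ll, 1 ll
Total offspring: 4
Count with target: 3
Probability: 3/4
Expected count = 3/4 × 372 = 279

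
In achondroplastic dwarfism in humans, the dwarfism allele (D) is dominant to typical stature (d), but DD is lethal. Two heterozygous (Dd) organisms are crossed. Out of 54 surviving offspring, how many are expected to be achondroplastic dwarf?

Cross: Dd × Dd
Punnett square offspring (before lethality): 1 DD, 2 Dd, 1 dd
The DD genotype is lethal (embryos die); surviving offspring: 2 Dd, 1 dd
achondroplastic dwarf: 2 out of 3 → fraction 2/3
Expected count = 2/3 × 54 = 36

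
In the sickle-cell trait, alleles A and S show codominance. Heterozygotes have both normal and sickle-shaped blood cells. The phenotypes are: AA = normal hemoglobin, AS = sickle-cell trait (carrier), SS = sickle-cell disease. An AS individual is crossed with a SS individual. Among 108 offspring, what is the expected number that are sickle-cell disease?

Punnett square for AS × SS:
Offspring genotypes: 2 AS, 2 SS
Phenotype counts: 2 sickle-cell trait (carrier), 2 sickle-cell disease
sickle-cell disease: 2 out of 4 → fraction 1/2
Expected count = 1/2 × 108 = 54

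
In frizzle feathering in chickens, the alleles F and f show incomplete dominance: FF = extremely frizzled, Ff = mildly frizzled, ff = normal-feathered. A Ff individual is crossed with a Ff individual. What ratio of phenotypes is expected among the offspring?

Punnett square for Ff × Ff:
Offspring genotypes: 1 FF, 2 Ff, 1 ff
Phenotype counts: 1 extremely frizzled, 2 mildly frizzled, 1 normal-feathered
Ratio: 1 extremely frizzled : 2 mildly frizzled : 1 normal-feathered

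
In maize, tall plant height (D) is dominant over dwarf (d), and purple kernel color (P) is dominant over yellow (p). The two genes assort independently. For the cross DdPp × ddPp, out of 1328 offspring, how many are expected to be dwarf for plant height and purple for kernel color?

Dihybrid cross DdPp × ddPp — consider each gene separately:
plant height: Dd × dd → 2 Dd, 2 dd → 2 D_ : 2 dd (out of 4)
kernel color: Pp × Pp → 1 PP, 2 Pp, 1 pp → 3 P_ : 1 pp (out of 4)
Looking for: dwarf (dd) and purple (P_)
P(dwarf) = 2/4, P(purple) = 3/4
P(both) = 2/4 × 3/4 = 6/16 = 3/8
Expected count = 3/8 × 1328 = 498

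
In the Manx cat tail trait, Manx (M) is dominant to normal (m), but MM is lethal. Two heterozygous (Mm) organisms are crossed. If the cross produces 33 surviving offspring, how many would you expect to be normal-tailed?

Cross: Mm × Mm
Punnett square offspring (before lethality): 1 MM, 2 Mm, 1 mm
The MM genotype is lethal (embryos die); surviving offspring: 2 Mm, 1 mm
normal-tailed: 1 out of 3 → fraction 1/3
Expected count = 1/3 × 33 = 11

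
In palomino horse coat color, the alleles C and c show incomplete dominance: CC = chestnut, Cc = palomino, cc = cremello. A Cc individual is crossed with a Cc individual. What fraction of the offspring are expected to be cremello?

Punnett square for Cc × Cc:
Offspring genotypes: 1 CC, 2 Cc, 1 cc
Phenotype counts: 1 chestnut, 2 palomino, 1 cremello
cremello: 1 out of 4
Probability: 1/4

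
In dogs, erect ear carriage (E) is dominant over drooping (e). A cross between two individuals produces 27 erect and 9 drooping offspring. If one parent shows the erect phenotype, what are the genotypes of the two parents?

Observed offspring: 27 erect, 9 drooping
The observed ratio simplifies to 3:1. Drooping (ee) offspring appear, so each parent must contribute one e allele. The parent stated to show erect carries E, so it is Ee. The other parent is then either Ee or ee: Ee × ee would give a 1:1 split, whereas Ee × Ee gives 3:1 — matching the data. So both parents are heterozygous (Ee × Ee).
Parent genotypes: Ee × Ee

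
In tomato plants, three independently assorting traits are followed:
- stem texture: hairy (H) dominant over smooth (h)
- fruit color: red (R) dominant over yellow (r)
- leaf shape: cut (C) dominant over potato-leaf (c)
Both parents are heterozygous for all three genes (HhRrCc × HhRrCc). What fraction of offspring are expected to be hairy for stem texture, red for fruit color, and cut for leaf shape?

Trihybrid cross: HhRrCc × HhRrCc
Each trait segregates independently with a 3:1 phenotypic ratio, so each gene contributes 3/4 (dominant) or 1/4 (recessive).
Target: hairy (stem texture), red (fruit color), cut (leaf shape)
Probability = product of independent per-trait probabilities
= 3/4 × 3/4 × 3/4 = 27/64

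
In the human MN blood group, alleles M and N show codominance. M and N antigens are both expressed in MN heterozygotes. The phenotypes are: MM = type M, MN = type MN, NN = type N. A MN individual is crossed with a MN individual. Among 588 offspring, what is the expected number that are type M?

Punnett square for MN × MN:
Offspring genotypes: 1 MM, 2 MN, 1 NN
Phenotype counts: 1 type M, 2 type MN, 1 type N
type M: 1 out of 4 → fraction 1/4
Expected count = 1/4 × 588 = 147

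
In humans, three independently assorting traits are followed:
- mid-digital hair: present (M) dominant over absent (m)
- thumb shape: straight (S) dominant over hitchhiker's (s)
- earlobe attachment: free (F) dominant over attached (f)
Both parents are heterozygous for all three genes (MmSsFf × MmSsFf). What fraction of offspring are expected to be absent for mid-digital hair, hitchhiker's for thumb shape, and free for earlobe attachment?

Trihybrid cross: MmSsFf × MmSsFf
Each trait segregates independently with a 3:1 phenotypic ratio, so each gene contributes 3/4 (dominant) or 1/4 (recessive).
Target: absent (mid-digital hair), hitchhiker's (thumb shape), free (earlobe attachment)
Probability = product of independent per-trait probabilities
= 1/4 × 1/4 × 3/4 = 3/64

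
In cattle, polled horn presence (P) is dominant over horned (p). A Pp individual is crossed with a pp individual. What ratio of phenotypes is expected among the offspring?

Punnett square for Pp × pp:
Offspring genotypes: 2 Pp, 2 pp
polled: 2, horned: 2
Ratio: 1:1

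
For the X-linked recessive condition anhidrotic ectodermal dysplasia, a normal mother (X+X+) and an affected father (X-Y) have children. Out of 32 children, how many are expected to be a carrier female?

Cross: X+X+ × X-Y
Offspring: 2 X+X-, 2 X+Y
Probability of a carrier female: 2/4 = 1/2
Expected count = 1/2 × 32 = 16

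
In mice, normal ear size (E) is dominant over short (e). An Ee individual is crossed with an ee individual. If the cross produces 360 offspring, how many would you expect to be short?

Punnett square for Ee × ee:
Offspring genotypes: 2 Ee, 2 ee
normal: 2, short: 2
short: 2 out of 4 → fraction 1/2
Expected count = 1/2 × 360 = 180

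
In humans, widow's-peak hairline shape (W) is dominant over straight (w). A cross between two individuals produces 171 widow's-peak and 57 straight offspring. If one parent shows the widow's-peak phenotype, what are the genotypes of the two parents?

Observed offspring: 171 widow's-peak, 57 straight
The observed ratio simplifies to 3:1. Straight (ww) offspring appear, so each parent must contribute one w allele. The parent stated to show widow's-peak carries W, so it is Ww. The other parent is then either Ww or ww: Ww × ww would give a 1:1 split, whereas Ww × Ww gives 3:1 — matching the data. So both parents are heterozygous (Ww × Ww).
Parent genotypes: Ww × Ww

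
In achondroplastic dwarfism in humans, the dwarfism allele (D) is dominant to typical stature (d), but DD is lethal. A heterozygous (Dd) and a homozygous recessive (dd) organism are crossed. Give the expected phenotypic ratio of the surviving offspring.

Cross: Dd × dd
Punnett square offspring (before lethality): 2 Dd, 2 dd
No DD offspring are produced in this cross.
Ratio: 1 achondroplastic dwarf : 1 typical stature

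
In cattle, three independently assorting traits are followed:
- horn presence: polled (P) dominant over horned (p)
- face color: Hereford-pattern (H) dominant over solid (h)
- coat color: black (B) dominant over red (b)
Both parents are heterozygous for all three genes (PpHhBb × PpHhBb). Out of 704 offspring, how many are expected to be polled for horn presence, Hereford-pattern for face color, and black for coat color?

Trihybrid cross: PpHhBb × PpHhBb
Each trait segregates independently with a 3:1 phenotypic ratio, so each gene contributes 3/4 (dominant) or 1/4 (recessive).
Target: polled (horn presence), Hereford-pattern (face color), black (coat color)
Probability = product of independent per-trait probabilities
= 3/4 × 3/4 × 3/4 = 27/64
Expected count = 27/64 × 704 = 297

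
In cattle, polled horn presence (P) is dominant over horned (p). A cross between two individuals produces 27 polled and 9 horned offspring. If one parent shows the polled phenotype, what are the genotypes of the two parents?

Observed offspring: 27 polled, 9 horned
The observed ratio simplifies to 3:1. Horned (pp) offspring appear, so each parent must contribute one p allele. The parent stated to show polled carries P, so it is Pp. The other parent is then either Pp or pp: Pp × pp would give a 1:1 split, whereas Pp × Pp gives 3:1 — matching the data. So both parents are heterozygous (Pp × Pp).
Parent genotypes: Pp × Pp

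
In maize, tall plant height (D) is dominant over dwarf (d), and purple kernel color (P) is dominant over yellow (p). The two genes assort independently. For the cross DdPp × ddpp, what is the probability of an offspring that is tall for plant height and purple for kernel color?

Dihybrid cross DdPp × ddpp — consider each gene separately:
plant height: Dd × dd → 2 Dd, 2 dd → 2 D_ : 2 dd (out of 4)
kernel color: Pp × pp → 2 Pp, 2 pp → 2 P_ : 2 pp (out of 4)
Looking for: tall (D_) and purple (P_)
P(tall) = 2/4, P(purple) = 2/4
P(both) = 2/4 × 2/4 = 4/16 = 1/4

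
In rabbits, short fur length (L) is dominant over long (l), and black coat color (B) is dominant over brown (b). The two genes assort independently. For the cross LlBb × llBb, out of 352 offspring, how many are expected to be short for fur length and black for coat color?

Dihybrid cross LlBb × llBb — consider each gene separately:
fur length: Ll × ll → 2 Ll, 2 ll → 2 L_ : 2 ll (out of 4)
coat color: Bb × Bb → 1 BB, 2 Bb, 1 bb → 3 B_ : 1 bb (out of 4)
Looking for: short (L_) and black (B_)
P(short) = 2/4, P(black) = 3/4
P(both) = 2/4 × 3/4 = 6/16 = 3/8
Expected count = 3/8 × 352 = 132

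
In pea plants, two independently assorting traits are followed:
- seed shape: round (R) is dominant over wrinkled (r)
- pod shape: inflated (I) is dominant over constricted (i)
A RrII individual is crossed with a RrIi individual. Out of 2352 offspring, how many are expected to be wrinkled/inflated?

Dihybrid cross RrII × RrIi — consider each gene separately:
seed shape: Rr × Rr → 1 RR, 2 Rr, 1 rr → 3 R_ : 1 rr (out of 4)
pod shape: II × Ii → 2 II, 2 Ii → 4 I_ (out of 4)
Combine (counts out of 4 × 4 = 16): round/inflated (R_I_) = 3×4 = 12; wrinkled/inflated (rrI_) = 1×4 = 4
Phenotype counts (out of 16): 12 round/inflated, 4 wrinkled/inflated
wrinkled/inflated: 4 out of 16 → fraction 1/4
Expected count = 1/4 × 2352 = 588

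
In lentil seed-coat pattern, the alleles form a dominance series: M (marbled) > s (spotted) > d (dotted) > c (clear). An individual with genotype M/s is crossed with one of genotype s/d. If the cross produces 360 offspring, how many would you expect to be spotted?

Cross: M/s × s/d
Allele dominance: M > s > d > c
Offspring genotypes: 1 M/s, 1 M/d, 1 s/s, 1 s/d
Phenotype counts: 2 marbled, 2 spotted
spotted: 2 out of 4 → fraction 1/2
Expected count = 1/2 × 360 = 180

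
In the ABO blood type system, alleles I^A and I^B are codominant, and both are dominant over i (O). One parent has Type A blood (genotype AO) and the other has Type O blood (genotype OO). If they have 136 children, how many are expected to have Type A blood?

Cross: AO × OO
Possible offspring genotypes: 2 AO, 2 OO
Blood type counts: 2 Type A, 2 Type O
Probability of Type A: 2/4 = 1/2
Expected count = 1/2 × 136 = 68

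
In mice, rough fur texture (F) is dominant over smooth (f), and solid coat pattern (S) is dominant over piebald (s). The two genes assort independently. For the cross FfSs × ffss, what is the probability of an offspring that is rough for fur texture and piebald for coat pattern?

Dihybrid cross FfSs × ffss — consider each gene separately:
fur texture: Ff × ff → 2 Ff, 2 ff → 2 F_ : 2 ff (out of 4)
coat pattern: Ss × ss → 2 Ss, 2 ss → 2 S_ : 2 ss (out of 4)
Looking for: rough (F_) and piebald (ss)
P(rough) = 2/4, P(piebald) = 2/4
P(both) = 2/4 × 2/4 = 4/16 = 1/4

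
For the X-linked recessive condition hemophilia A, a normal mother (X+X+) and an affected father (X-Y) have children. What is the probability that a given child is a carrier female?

Cross: X+X+ × X-Y
Offspring: 2 X+X-, 2 X+Y
Probability of a carrier female: 2/4 = 1/2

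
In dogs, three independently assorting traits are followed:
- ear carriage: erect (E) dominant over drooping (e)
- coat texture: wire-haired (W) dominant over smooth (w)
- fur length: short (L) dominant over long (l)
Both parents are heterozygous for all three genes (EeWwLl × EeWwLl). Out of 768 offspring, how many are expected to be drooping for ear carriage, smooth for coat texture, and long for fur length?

Trihybrid cross: EeWwLl × EeWwLl
Each trait segregates independently with a 3:1 phenotypic ratio, so each gene contributes 3/4 (dominant) or 1/4 (recessive).
Target: drooping (ear carriage), smooth (coat texture), long (fur length)
Probability = product of independent per-trait probabilities
= 1/4 × 1/4 × 1/4 = 1/64
Expected count = 1/64 × 768 = 12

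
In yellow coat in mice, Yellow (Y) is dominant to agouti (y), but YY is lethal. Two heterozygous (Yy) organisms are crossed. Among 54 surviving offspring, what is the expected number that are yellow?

Cross: Yy × Yy
Punnett square offspring (before lethality): 1 YY, 2 Yy, 1 yy
The YY genotype is lethal (embryos die); surviving offspring: 2 Yy, 1 yy
yellow: 2 out of 3 → fraction 2/3
Expected count = 2/3 × 54 = 36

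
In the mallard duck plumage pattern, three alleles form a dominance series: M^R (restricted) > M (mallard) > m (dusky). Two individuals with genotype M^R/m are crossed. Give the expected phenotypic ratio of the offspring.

Cross: M^R/m × M^R/m
Allele dominance: M^R > M > m
Offspring genotypes: 1 M^R/M^R, 2 M^R/m, 1 m/m
Phenotype counts: 3 restricted, 1 dusky
Ratio: 3 restricted : 1 dusky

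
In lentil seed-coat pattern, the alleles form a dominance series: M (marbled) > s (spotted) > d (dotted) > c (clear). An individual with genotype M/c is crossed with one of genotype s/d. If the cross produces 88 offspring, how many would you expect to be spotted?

Cross: M/c × s/d
Allele dominance: M > s > d > c
Offspring genotypes: 1 M/s, 1 M/d, 1 s/c, 1 d/c
Phenotype counts: 2 marbled, 1 spotted, 1 dotted
spotted: 1 out of 4 → fraction 1/4
Expected count = 1/4 × 88 = 22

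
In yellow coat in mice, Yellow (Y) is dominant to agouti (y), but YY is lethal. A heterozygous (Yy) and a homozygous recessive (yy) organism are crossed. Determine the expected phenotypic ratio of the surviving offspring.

Cross: Yy × yy
Punnett square offspring (before lethality): 2 Yy, 2 yy
No YY offspring are produced in this cross.
Ratio: 1 yellow : 1 agouti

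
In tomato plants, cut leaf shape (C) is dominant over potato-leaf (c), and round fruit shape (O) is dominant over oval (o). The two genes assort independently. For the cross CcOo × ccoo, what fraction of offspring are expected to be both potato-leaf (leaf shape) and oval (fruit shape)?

Dihybrid cross CcOo × ccoo — consider each gene separately:
leaf shape: Cc × cc → 2 Cc, 2 cc → 2 C_ : 2 cc (out of 4)
fruit shape: Oo × oo → 2 Oo, 2 oo → 2 O_ : 2 oo (out of 4)
Looking for: potato-leaf (cc) and oval (oo)
P(potato-leaf) = 2/4, P(oval) = 2/4
P(both) = 2/4 × 2/4 = 4/16 = 1/4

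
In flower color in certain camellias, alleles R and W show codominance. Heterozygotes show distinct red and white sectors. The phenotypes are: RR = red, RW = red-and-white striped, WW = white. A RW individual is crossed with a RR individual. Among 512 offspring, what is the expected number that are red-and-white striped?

Punnett square for RW × RR:
Offspring genotypes: 2 RR, 2 RW
Phenotype counts: 2 red, 2 red-and-white striped
red-and-white striped: 2 out of 4 → fraction 1/2
Expected count = 1/2 × 512 = 256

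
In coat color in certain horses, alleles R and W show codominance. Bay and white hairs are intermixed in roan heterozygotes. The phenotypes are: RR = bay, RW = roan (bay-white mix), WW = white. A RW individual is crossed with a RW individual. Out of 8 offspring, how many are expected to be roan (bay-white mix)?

Punnett square for RW × RW:
Offspring genotypes: 1 RR, 2 RW, 1 WW
Phenotype counts: 1 bay, 2 roan (bay-white mix), 1 white
roan (bay-white mix): 2 out of 4 → fraction 1/2
Expected count = 1/2 × 8 = 4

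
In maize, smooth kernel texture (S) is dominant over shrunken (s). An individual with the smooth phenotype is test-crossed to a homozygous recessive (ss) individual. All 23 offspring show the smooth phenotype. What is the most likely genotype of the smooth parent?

Test cross: ? × ss
All offspring are smooth.
If the unknown parent were heterozygous (Ss), about half of 23 offspring would be shrunken; none are. The unknown parent is most likely homozygous dominant (SS).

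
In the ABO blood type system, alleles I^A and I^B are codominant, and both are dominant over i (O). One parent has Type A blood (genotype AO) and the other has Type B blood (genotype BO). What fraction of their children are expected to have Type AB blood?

Cross: AO × BO
Possible offspring genotypes: 1 AB, 1 AO, 1 BO, 1 OO
Blood type counts: 1 Type AB, 1 Type A, 1 Type B, 1 Type O
Probability of Type AB: 1/4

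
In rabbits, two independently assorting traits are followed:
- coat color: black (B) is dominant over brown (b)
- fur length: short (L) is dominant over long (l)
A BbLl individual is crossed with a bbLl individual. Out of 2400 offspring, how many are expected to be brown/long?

Dihybrid cross BbLl × bbLl — consider each gene separately:
coat color: Bb × bb → 2 Bb, 2 bb → 2 B_ : 2 bb (out of 4)
fur length: Ll × Ll → 1 LL, 2 Ll, 1 ll → 3 L_ : 1 ll (out of 4)
Combine (counts out of 4 × 4 = 16): black/short (B_L_) = 2×3 = 6; black/long (B_ll) = 2×1 = 2; brown/short (bbL_) = 2×3 = 6; brown/long (bbll) = 2×1 = 2
Phenotype counts (out of 16): 6 black/short, 2 black/long, 6 brown/short, 2 brown/long
brown/long: 2 out of 16 → fraction 1/8
Expected count = 1/8 × 2400 = 300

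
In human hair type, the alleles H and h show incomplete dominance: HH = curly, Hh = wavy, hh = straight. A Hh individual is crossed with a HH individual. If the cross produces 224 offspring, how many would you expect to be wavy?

Punnett square for Hh × HH:
Offspring genotypes: 2 HH, 2 Hh
Phenotype counts: 2 curly, 2 wavy
wavy: 2 out of 4 → fraction 1/2
Expected count = 1/2 × 224 = 112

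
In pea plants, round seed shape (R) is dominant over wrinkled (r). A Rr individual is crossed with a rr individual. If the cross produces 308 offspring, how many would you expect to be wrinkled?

Punnett square for Rr × rr:
Offspring genotypes: 2 Rr, 2 rr
round: 2, wrinkled: 2
wrinkled: 2 out of 4 → fraction 1/2
Expected count = 1/2 × 308 = 154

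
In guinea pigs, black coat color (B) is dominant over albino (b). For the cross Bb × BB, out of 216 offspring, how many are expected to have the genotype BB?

Punnett square for Bb × BB:
Offspring genotypes: 2 BB, 2 Bb
Total offspring: 4
Count with target: 2
Probability: 2/4 = 1/2
Expected count = 1/2 × 216 = 108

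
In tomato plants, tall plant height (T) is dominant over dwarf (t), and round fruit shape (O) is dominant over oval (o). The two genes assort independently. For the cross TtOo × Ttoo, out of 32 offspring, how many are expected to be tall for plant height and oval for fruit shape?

Dihybrid cross TtOo × Ttoo — consider each gene separately:
plant height: Tt × Tt → 1 TT, 2 Tt, 1 tt → 3 T_ : 1 tt (out of 4)
fruit shape: Oo × oo → 2 Oo, 2 oo → 2 O_ : 2 oo (out of 4)
Looking for: tall (T_) and oval (oo)
P(tall) = 3/4, P(oval) = 2/4
P(both) = 3/4 × 2/4 = 6/16 = 3/8
Expected count = 3/8 × 32 = 12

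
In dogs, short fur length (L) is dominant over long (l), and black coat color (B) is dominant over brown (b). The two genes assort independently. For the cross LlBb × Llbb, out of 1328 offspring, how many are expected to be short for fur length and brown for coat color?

Dihybrid cross LlBb × Llbb — consider each gene separately:
fur length: Ll × Ll → 1 LL, 2 Ll, 1 ll → 3 L_ : 1 ll (out of 4)
coat color: Bb × bb → 2 Bb, 2 bb → 2 B_ : 2 bb (out of 4)
Looking for: short (L_) and brown (bb)
P(short) = 3/4, P(brown) = 2/4
P(both) = 3/4 × 2/4 = 6/16 = 3/8
Expected count = 3/8 × 1328 = 498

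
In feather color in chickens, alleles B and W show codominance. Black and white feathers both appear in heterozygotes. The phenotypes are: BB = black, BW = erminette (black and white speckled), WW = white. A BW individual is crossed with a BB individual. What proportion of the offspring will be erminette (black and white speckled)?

Punnett square for BW × BB:
Offspring genotypes: 2 BB, 2 BW
Phenotype counts: 2 black, 2 erminette (black and white speckled)
erminette (black and white speckled): 2 out of 4
Probability: 2/4 = 1/2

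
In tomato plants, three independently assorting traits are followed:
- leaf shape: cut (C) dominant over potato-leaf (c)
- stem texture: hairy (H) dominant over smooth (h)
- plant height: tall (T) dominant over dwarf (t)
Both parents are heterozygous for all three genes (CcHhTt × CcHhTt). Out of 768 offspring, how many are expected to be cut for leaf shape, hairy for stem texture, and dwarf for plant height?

Trihybrid cross: CcHhTt × CcHhTt
Each trait segregates independently with a 3:1 phenotypic ratio, so each gene contributes 3/4 (dominant) or 1/4 (recessive).
Target: cut (leaf shape), hairy (stem texture), dwarf (plant height)
Probability = product of independent per-trait probabilities
= 3/4 × 3/4 × 1/4 = 9/64
Expected count = 9/64 × 768 = 108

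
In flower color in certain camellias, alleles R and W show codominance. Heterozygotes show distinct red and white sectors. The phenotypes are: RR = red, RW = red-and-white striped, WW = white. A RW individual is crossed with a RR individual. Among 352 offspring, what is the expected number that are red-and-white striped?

Punnett square for RW × RR:
Offspring genotypes: 2 RR, 2 RW
Phenotype counts: 2 red, 2 red-and-white striped
red-and-white striped: 2 out of 4 → fraction 1/2
Expected count = 1/2 × 352 = 176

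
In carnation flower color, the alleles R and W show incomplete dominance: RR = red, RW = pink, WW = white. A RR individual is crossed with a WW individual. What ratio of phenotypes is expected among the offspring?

Punnett square for RR × WW:
Offspring genotypes: 4 RW
Phenotype counts: 4 pink
Ratio: all pink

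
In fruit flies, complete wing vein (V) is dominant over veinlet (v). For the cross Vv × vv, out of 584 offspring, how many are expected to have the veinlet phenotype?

Punnett square for Vv × vv:
Offspring genotypes: 2 Vv, 2 vv
Total offspring: 4
Count with target: 2
Probability: 2/4 = 1/2
Expected count = 1/2 × 584 = 292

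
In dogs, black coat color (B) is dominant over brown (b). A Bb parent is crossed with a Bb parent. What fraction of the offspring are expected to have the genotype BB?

Punnett square for Bb × Bb:
Offspring genotypes: 1 BB, 2 Bb, 1 bb
Total offspring: 4
Count with target: 1
Probability: 1/4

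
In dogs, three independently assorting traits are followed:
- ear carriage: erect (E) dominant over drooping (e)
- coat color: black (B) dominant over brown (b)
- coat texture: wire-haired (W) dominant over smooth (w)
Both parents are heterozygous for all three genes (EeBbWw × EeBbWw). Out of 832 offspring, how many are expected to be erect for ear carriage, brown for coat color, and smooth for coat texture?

Trihybrid cross: EeBbWw × EeBbWw
Each trait segregates independently with a 3:1 phenotypic ratio, so each gene contributes 3/4 (dominant) or 1/4 (recessive).
Target: erect (ear carriage), brown (coat color), smooth (coat texture)
Probability = product of independent per-trait probabilities
= 3/4 × 1/4 × 1/4 = 3/64
Expected count = 3/64 × 832 = 39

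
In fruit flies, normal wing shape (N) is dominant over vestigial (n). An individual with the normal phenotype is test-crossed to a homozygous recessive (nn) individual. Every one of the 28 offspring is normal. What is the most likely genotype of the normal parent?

Test cross: ? × nn
All offspring are normal.
If the unknown parent were heterozygous (Nn), about half of 28 offspring would be vestigial; none are. The unknown parent is most likely homozygous dominant (NN).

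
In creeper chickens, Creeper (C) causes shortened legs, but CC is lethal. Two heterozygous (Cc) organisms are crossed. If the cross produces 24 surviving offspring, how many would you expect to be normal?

Cross: Cc × Cc
Punnett square offspring (before lethality): 1 CC, 2 Cc, 1 cc
The CC genotype is lethal (embryos die); surviving offspring: 2 Cc, 1 cc
normal: 1 out of 3 → fraction 1/3
Expected count = 1/3 × 24 = 8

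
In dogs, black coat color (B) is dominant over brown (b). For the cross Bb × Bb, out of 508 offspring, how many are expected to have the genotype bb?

Punnett square for Bb × Bb:
Offspring genotypes: 1 BB, 2 Bb, 1 bb
Total offspring: 4
Count with target: 1
Probability: 1/4
Expected count = 1/4 × 508 = 127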